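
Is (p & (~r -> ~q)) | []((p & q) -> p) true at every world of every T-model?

Yes, valid

Tableau for the negation ~((p & (~r -> ~q)) | []((p & q) -> p)):
1. ~((p & (~r -> ~q)) | []((p & q) -> p)), w0
2. ~(p & (~r -> ~q)), w0
3. ~[]((p & q) -> p), w0
4. ~(~r -> ~q), w0
5. ~r, w0
6. q, w0
7. ~((p & q) -> p), w1
8. p & q, w1
9. ~p, w1
10. p, w1
11. q, w1
Accessibility: w0Rw0, w0Rw1, w1Rw1
Branch closes: p and ~p both at w1.
All branches of the negation close; one closing branch shown above.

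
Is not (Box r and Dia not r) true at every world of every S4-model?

Yes, valid

Tableau for the negation Box r and Dia not r:
1. Box r and Dia not r, u
2. Box r, u   [and-rule on 1]
3. Dia not r, u   [and-rule on 1]
4. r, u   [Box-rule on 2 via uRu]
5. not r, v   [Dia-rule on 3: fresh world v, uRv]
6. r, v   [Box-rule on 2 via uRv]
Accessibility: uRu, uRv, vRv
Branch closes: r and not r both at v.
Every branch of the negation's tableau closes; the branch above is one of them.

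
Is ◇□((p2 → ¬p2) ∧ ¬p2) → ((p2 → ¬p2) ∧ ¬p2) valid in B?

Tableau for the negation ¬(◇□((p2 → ¬p2) ∧ ¬p2) → ((p2 → ¬p2) ∧ ¬p2)):
1. ¬(◇□((p2 → ¬p2) ∧ ¬p2) → ((p2 → ¬p2) ∧ ¬p2)), u
2. ◇□((p2 → ¬p2) ∧ ¬p2), u
3. ¬((p2 → ¬p2) ∧ ¬p2), u
4. ¬(p2 → ¬p2), u
5. p2, u
6. □((p2 → ¬p2) ∧ ¬p2), v
7. (p2 → ¬p2) ∧ ¬p2, u
8. p2 → ¬p2, u
9. ¬p2, u
Accessibility: uRu, uRv, vRu, vRv
Branch closes: p2 and ¬p2 both at u.
Every branch of the negation's tableau closes; the branch above is one of them.

Valid in B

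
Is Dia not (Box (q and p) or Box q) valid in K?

Invalid (countermodel exists)

Tableau for the negation not Dia not (Box (q and p) or Box q):
1. not Dia not (Box (q and p) or Box q), w0
The negation has an open branch (countermodel exists).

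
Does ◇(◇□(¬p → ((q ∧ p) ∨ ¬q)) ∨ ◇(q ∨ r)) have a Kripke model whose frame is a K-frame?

1. ◇(◇□(¬p → ((q ∧ p) ∨ ¬q)) ∨ ◇(q ∨ r)), 0
2. ◇□(¬p → ((q ∧ p) ∨ ¬q)) ∨ ◇(q ∨ r), 1   [◇-rule on 1: fresh world 1, 0R1]
3. ◇(q ∨ r), 1   [∨-rule on 2 (branches; this branch)]
4. q ∨ r, 2   [◇-rule on 3: fresh world 2, 1R2]
5. r, 2   [∨-rule on 4 (branches; this branch)]
Accessibility: 0R1, 1R2

Yes, satisfiable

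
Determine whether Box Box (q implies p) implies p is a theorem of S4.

Invalid (countermodel exists)

Tableau for the negation not (Box Box (q implies p) implies p):
1. not (Box Box (q implies p) implies p), u
2. Box Box (q implies p), u
3. not p, u
4. Box (q implies p), u
5. q implies p, u
6. not q, u
Accessibility: uRu
The negation has an open branch (countermodel exists).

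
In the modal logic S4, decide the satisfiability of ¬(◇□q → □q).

1. ¬(◇□q → □q), 0
2. ◇□q, 0
3. ¬□q, 0
4. □q, 1
5. q, 1
6. ¬q, 2
Accessibility: 0R0, 0R1, 0R2, 1R1, 2R2

Satisfiable (open branch found)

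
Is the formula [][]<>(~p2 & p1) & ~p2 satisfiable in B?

Satisfiable

1. [][]<>(~p2 & p1) & ~p2, w0
2. [][]<>(~p2 & p1), w0   [&-rule on 1]
3. ~p2, w0   [&-rule on 1]
4. []<>(~p2 & p1), w0   [[]-rule on 2 via w0Rw0]
5. <>(~p2 & p1), w0   [[]-rule on 4 via w0Rw0]
6. ~p2 & p1, w1   [<>-rule on 5: fresh world w1, w0Rw1]
7. ~p2, w1   [&-rule on 6]
8. p1, w1   [&-rule on 6]
9. []<>(~p2 & p1), w1   [[]-rule on 2 via w0Rw1]
10. <>(~p2 & p1), w1   [[]-rule on 4 via w0Rw1]
11. ~p2 & p1, w2   [<>-rule on 10: fresh world w2, w1Rw2]
12. ~p2, w2   [&-rule on 11]
13. p1, w2   [&-rule on 11]
14. <>(~p2 & p1), w2   [[]-rule on 9 via w1Rw2]
15. ~p2 & p1, w3   [<>-rule on 14: fresh world w3, w2Rw3]
16. ~p2, w3   [&-rule on 15]
17. p1, w3   [&-rule on 15]
Accessibility: w0Rw0, w0Rw1, w1Rw0, w1Rw1, w1Rw2, w2Rw1, w2Rw2, w2Rw3, w3Rw2, w3Rw3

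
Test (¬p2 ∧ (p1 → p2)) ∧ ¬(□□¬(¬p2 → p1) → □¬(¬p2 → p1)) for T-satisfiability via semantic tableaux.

No, unsatisfiable

1. (¬p2 ∧ (p1 → p2)) ∧ ¬(□□¬(¬p2 → p1) → □¬(¬p2 → p1)), u
2. ¬p2 ∧ (p1 → p2), u
3. ¬(□□¬(¬p2 → p1) → □¬(¬p2 → p1)), u
4. ¬p2, u
5. p1 → p2, u
6. □□¬(¬p2 → p1), u
7. ¬□¬(¬p2 → p1), u
8. □¬(¬p2 → p1), u
9. ¬(¬p2 → p1), u
10. ¬p1, u
11. ¬p2 → p1, v
12. □¬(¬p2 → p1), v
13. ¬(¬p2 → p1), v
14. ¬p2, v
15. ¬p1, v
16. p1, v
Accessibility: uRu, uRv, vRv
Branch closes: p1 and ¬p1 both at v.
Every branch closes; the branch above is one of them.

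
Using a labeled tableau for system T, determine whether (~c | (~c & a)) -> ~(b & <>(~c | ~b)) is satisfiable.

1. (~c | (~c & a)) -> ~(b & <>(~c | ~b)), 0
2. ~(b & <>(~c | ~b)), 0   [->-rule on 1 (branches; this branch)]
3. ~<>(~c | ~b), 0   [~&-rule on 2 (branches; this branch)]
4. ~(~c | ~b), 0   [~<>-rule on 3 via 0R0]
5. c, 0   [~|-rule on 4]
6. b, 0   [~|-rule on 4]
Accessibility: 0R0

Yes, satisfiable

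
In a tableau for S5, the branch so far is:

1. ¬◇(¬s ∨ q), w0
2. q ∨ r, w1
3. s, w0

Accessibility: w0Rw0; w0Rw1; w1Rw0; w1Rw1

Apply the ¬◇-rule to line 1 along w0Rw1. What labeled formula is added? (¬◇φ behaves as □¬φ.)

¬◇φ behaves as □¬φ: propagate the negated body to each accessible world.

¬(¬s ∨ q), w1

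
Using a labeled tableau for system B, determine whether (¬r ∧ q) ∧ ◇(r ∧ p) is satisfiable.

1. (¬r ∧ q) ∧ ◇(r ∧ p), u
2. ¬r ∧ q, u   [∧-rule on 1]
3. ◇(r ∧ p), u   [∧-rule on 1]
4. ¬r, u   [∧-rule on 2]
5. q, u   [∧-rule on 2]
6. r ∧ p, v   [◇-rule on 3: fresh world v, uRv]
7. r, v   [∧-rule on 6]
8. p, v   [∧-rule on 6]
Accessibility: uRu, uRv, vRu, vRv

Yes, satisfiable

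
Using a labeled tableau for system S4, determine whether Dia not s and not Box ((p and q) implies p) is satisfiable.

Unsatisfiable

1. Dia not s and not Box ((p and q) implies p), 0
2. Dia not s, 0
3. not Box ((p and q) implies p), 0
4. not s, 1
5. not ((p and q) implies p), 2
6. p and q, 2
7. not p, 2
8. p, 2
9. q, 2
Accessibility: 0R0, 0R1, 0R2, 1R1, 2R2
Branch closes: p and not p both at 2.
(One branch shown.) All branches close.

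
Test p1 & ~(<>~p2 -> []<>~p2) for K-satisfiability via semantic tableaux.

Satisfiable

1. p1 & ~(<>~p2 -> []<>~p2), u
2. p1, u
3. ~(<>~p2 -> []<>~p2), u
4. <>~p2, u
5. ~[]<>~p2, u
6. ~p2, v
7. ~<>~p2, w
Accessibility: uRv, uRw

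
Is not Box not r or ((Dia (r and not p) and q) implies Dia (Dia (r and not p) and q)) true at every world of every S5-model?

Valid

Tableau for the negation not (not Box not r or ((Dia (r and not p) and q) implies Dia (Dia (r and not p) and q))):
1. not (not Box not r or ((Dia (r and not p) and q) implies Dia (Dia (r and not p) and q))), w0
2. Box not r, w0
3. not ((Dia (r and not p) and q) implies Dia (Dia (r and not p) and q)), w0
4. Dia (r and not p) and q, w0
5. not Dia (Dia (r and not p) and q), w0
6. Dia (r and not p), w0
7. q, w0
8. not r, w0
9. not (Dia (r and not p) and q), w0
10. not Dia (r and not p), w0
11. not (r and not p), w0
12. p, w0
13. r and not p, w1
14. r, w1
15. not p, w1
16. not r, w1
Accessibility: w0Rw0, w0Rw1, w1Rw0, w1Rw1
Branch closes: r and not r both at w1.
Every branch of the negation's tableau closes; the branch above is one of them.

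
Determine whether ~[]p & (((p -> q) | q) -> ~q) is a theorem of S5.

Tableau for the negation ~(~[]p & (((p -> q) | q) -> ~q)):
1. ~(~[]p & (((p -> q) | q) -> ~q)), 0
2. ~(((p -> q) | q) -> ~q), 0
3. (p -> q) | q, 0
4. q, 0
Accessibility: 0R0
The negation has an open branch (countermodel exists).

No, not valid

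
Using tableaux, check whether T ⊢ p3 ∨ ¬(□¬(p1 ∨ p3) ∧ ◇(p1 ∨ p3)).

Yes, valid

Tableau for the negation ¬(p3 ∨ ¬(□¬(p1 ∨ p3) ∧ ◇(p1 ∨ p3))):
1. ¬(p3 ∨ ¬(□¬(p1 ∨ p3) ∧ ◇(p1 ∨ p3))), u
2. ¬p3, u   [¬∨-rule on 1]
3. □¬(p1 ∨ p3) ∧ ◇(p1 ∨ p3), u   [¬∨-rule on 1]
4. □¬(p1 ∨ p3), u   [∧-rule on 3]
5. ◇(p1 ∨ p3), u   [∧-rule on 3]
6. ¬(p1 ∨ p3), u   [□-rule on 4 via uRu]
7. ¬p1, u   [¬∨-rule on 6]
8. p1 ∨ p3, v   [◇-rule on 5: fresh world v, uRv]
9. ¬(p1 ∨ p3), v   [□-rule on 4 via uRv]
10. ¬p1, v   [¬∨-rule on 9]
11. ¬p3, v   [¬∨-rule on 9]
12. p3, v   [∨-rule on 8 (branches; this branch)]
Accessibility: uRu, uRv, vRv
Branch closes: p3 and ¬p3 both at v.
All branches of the negation close; one closing branch shown above.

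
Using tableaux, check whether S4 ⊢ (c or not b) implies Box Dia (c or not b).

Invalid (countermodel exists)

Tableau for the negation not ((c or not b) implies Box Dia (c or not b)):
1. not ((c or not b) implies Box Dia (c or not b)), w0
2. c or not b, w0
3. not Box Dia (c or not b), w0
4. not b, w0
5. not Dia (c or not b), w1
6. not (c or not b), w1
7. not c, w1
8. b, w1
Accessibility: w0Rw0, w0Rw1, w1Rw1
The negation has an open branch (countermodel exists).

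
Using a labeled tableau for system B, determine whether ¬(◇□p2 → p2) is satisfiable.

Unsatisfiable (every branch closes)

1. ¬(◇□p2 → p2), u
2. ◇□p2, u
3. ¬p2, u
4. □p2, v
5. p2, u
Accessibility: uRu, uRv, vRu, vRv
Branch closes: p2 and ¬p2 both at u.
Every branch closes; the branch above is one of them.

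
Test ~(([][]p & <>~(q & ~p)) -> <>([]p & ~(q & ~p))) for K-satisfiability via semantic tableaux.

1. ~(([][]p & <>~(q & ~p)) -> <>([]p & ~(q & ~p))), u
2. [][]p & <>~(q & ~p), u   [~->-rule on 1]
3. ~<>([]p & ~(q & ~p)), u   [~->-rule on 1]
4. [][]p, u   [&-rule on 2]
5. <>~(q & ~p), u   [&-rule on 2]
6. ~(q & ~p), v   [<>-rule on 5: fresh world v, uRv]
7. ~([]p & ~(q & ~p)), v   [~<>-rule on 3 via uRv]
8. []p, v   [[]-rule on 4 via uRv]
9. p, v   [~&-rule on 6 (branches; this branch)]
10. ~[]p, v   [~&-rule on 7 (branches; this branch)]
11. ~p, w   [~[]-rule on 10: fresh world w, vRw]
12. p, w   [[]-rule on 8 via vRw]
Accessibility: uRv, vRw
Branch closes: p and ~p both at w.
(One branch shown.) All branches close.

No, unsatisfiable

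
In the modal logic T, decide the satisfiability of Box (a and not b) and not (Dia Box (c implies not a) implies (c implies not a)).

Satisfiable

1. Box (a and not b) and not (Dia Box (c implies not a) implies (c implies not a)), 0
2. Box (a and not b), 0
3. not (Dia Box (c implies not a) implies (c implies not a)), 0
4. Dia Box (c implies not a), 0
5. not (c implies not a), 0
6. c, 0
7. a, 0
8. a and not b, 0
9. not b, 0
10. Box (c implies not a), 1
11. a and not b, 1
12. a, 1
13. not b, 1
14. c implies not a, 1
15. not c, 1
Accessibility: 0R0, 0R1, 1R1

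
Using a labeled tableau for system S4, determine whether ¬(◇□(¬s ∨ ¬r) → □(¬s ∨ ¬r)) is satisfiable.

Satisfiable

1. ¬(◇□(¬s ∨ ¬r) → □(¬s ∨ ¬r)), 0
2. ◇□(¬s ∨ ¬r), 0   [¬→-rule on 1]
3. ¬□(¬s ∨ ¬r), 0   [¬→-rule on 1]
4. □(¬s ∨ ¬r), 1   [◇-rule on 2: fresh world 1, 0R1]
5. ¬s ∨ ¬r, 1   [□-rule on 4 via 1R1]
6. ¬r, 1   [∨-rule on 5 (branches; this branch)]
7. ¬(¬s ∨ ¬r), 2   [¬□-rule on 3: fresh world 2, 0R2]
8. s, 2   [¬∨-rule on 7]
9. r, 2   [¬∨-rule on 7]
Accessibility: 0R0, 0R1, 0R2, 1R1, 2R2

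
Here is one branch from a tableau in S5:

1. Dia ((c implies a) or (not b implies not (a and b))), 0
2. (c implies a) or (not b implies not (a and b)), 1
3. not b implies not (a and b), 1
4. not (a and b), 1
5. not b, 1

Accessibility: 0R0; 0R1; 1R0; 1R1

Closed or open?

No atom appears with both signs at the same world.

No, open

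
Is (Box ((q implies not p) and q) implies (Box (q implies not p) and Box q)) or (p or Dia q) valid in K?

Tableau for the negation not ((Box ((q implies not p) and q) implies (Box (q implies not p) and Box q)) or (p or Dia q)):
1. not ((Box ((q implies not p) and q) implies (Box (q implies not p) and Box q)) or (p or Dia q)), 0
2. not (Box ((q implies not p) and q) implies (Box (q implies not p) and Box q)), 0
3. not (p or Dia q), 0
4. Box ((q implies not p) and q), 0
5. not (Box (q implies not p) and Box q), 0
6. not p, 0
7. not Dia q, 0
8. not Box (q implies not p), 0
9. not (q implies not p), 1
10. q, 1
11. p, 1
12. (q implies not p) and q, 1
13. q implies not p, 1
14. not q, 1
Accessibility: 0R1
Branch closes: q and not q both at 1.
Every branch of the negation's tableau closes; the branch above is one of them.

Valid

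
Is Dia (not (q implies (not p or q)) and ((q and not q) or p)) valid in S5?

Not valid

Tableau for the negation not Dia (not (q implies (not p or q)) and ((q and not q) or p)):
1. not Dia (not (q implies (not p or q)) and ((q and not q) or p)), w0
2. not (not (q implies (not p or q)) and ((q and not q) or p)), w0
3. not ((q and not q) or p), w0
4. not (q and not q), w0
5. not p, w0
6. q, w0
Accessibility: w0Rw0
The negation has an open branch (countermodel exists).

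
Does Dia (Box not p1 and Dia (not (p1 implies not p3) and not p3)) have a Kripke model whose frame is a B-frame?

1. Dia (Box not p1 and Dia (not (p1 implies not p3) and not p3)), u
2. Box not p1 and Dia (not (p1 implies not p3) and not p3), v   [Dia-rule on 1: fresh world v, uRv]
3. Box not p1, v   [and-rule on 2]
4. Dia (not (p1 implies not p3) and not p3), v   [and-rule on 2]
5. not p1, u   [Box-rule on 3 via vRu]
6. not p1, v   [Box-rule on 3 via vRv]
7. not (p1 implies not p3) and not p3, w   [Dia-rule on 4: fresh world w, vRw]
8. not (p1 implies not p3), w   [and-rule on 7]
9. not p3, w   [and-rule on 7]
10. p1, w   [neg-implies-rule on 8]
11. p3, w   [neg-implies-rule on 8]
Accessibility: uRu, uRv, vRu, vRv, vRw, wRv, wRw
Branch closes: p3 and not p3 both at w.
(One branch shown.) All branches close.

Unsatisfiable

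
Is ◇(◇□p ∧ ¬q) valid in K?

Invalid (countermodel exists)

Tableau for the negation ¬◇(◇□p ∧ ¬q):
1. ¬◇(◇□p ∧ ¬q), w0
The negation has an open branch (countermodel exists).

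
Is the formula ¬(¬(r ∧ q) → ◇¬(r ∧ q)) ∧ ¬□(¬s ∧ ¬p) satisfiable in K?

1. ¬(¬(r ∧ q) → ◇¬(r ∧ q)) ∧ ¬□(¬s ∧ ¬p), 0
2. ¬(¬(r ∧ q) → ◇¬(r ∧ q)), 0   [∧-rule on 1]
3. ¬□(¬s ∧ ¬p), 0   [∧-rule on 1]
4. ¬(r ∧ q), 0   [¬→-rule on 2]
5. ¬◇¬(r ∧ q), 0   [¬→-rule on 2]
6. ¬q, 0   [¬∧-rule on 4 (branches; this branch)]
7. ¬(¬s ∧ ¬p), 1   [¬□-rule on 3: fresh world 1, 0R1]
8. r ∧ q, 1   [¬◇-rule on 5 via 0R1]
9. r, 1   [∧-rule on 8]
10. q, 1   [∧-rule on 8]
11. p, 1   [¬∧-rule on 7 (branches; this branch)]
Accessibility: 0R1

Satisfiable (open branch found)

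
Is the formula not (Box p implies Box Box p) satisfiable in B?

Satisfiable

1. not (Box p implies Box Box p), w0
2. Box p, w0
3. not Box Box p, w0
4. p, w0
5. not Box p, w1
6. p, w1
7. not p, w2
Accessibility: w0Rw0, w0Rw1, w1Rw0, w1Rw1, w1Rw2, w2Rw1, w2Rw2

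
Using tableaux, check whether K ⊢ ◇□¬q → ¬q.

No, not valid

Tableau for the negation ¬(◇□¬q → ¬q):
1. ¬(◇□¬q → ¬q), u
2. ◇□¬q, u   [¬→-rule on 1]
3. q, u   [¬→-rule on 1]
4. □¬q, v   [◇-rule on 2: fresh world v, uRv]
Accessibility: uRv
The negation has an open branch (countermodel exists).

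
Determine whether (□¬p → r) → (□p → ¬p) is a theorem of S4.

Tableau for the negation ¬((□¬p → r) → (□p → ¬p)):
1. ¬((□¬p → r) → (□p → ¬p)), w0
2. □¬p → r, w0   [¬→-rule on 1]
3. ¬(□p → ¬p), w0   [¬→-rule on 1]
4. □p, w0   [¬→-rule on 3]
5. p, w0   [¬→-rule on 3]
6. r, w0   [→-rule on 2 (branches; this branch)]
Accessibility: w0Rw0
The negation has an open branch (countermodel exists).

Invalid (countermodel exists)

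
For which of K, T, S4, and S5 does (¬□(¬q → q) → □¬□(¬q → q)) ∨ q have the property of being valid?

S5

S4-tableau for the negation ¬((¬□(¬q → q) → □¬□(¬q → q)) ∨ q):
1. ¬((¬□(¬q → q) → □¬□(¬q → q)) ∨ q), w0
2. ¬(¬□(¬q → q) → □¬□(¬q → q)), w0
3. ¬q, w0
4. ¬□(¬q → q), w0
5. ¬□¬□(¬q → q), w0
6. ¬(¬q → q), w1
7. ¬q, w1
8. □(¬q → q), w2
9. ¬q → q, w2
10. q, w2
Accessibility: w0Rw0, w0Rw1, w0Rw2, w1Rw1, w2Rw2
Complete open branch: countermodel on an S4-frame, so not valid in S4, nor in K, T (the same frame is also a K-frame and a T-frame).
S5-tableau for the negation ¬((¬□(¬q → q) → □¬□(¬q → q)) ∨ q):
1. ¬((¬□(¬q → q) → □¬□(¬q → q)) ∨ q), w0
2. ¬(¬□(¬q → q) → □¬□(¬q → q)), w0
3. ¬q, w0
4. ¬□(¬q → q), w0
5. ¬□¬□(¬q → q), w0
6. ¬(¬q → q), w1
7. ¬q, w1
8. □(¬q → q), w2
9. ¬q → q, w0
10. ¬q → q, w1
11. ¬q → q, w2
12. q, w0
Accessibility: w0Rw0, w0Rw1, w0Rw2, w1Rw0, w1Rw1, w1Rw2, w2Rw0, w2Rw1, w2Rw2
Branch closes: q and ¬q both at w0.
Every branch closes (one shown): valid in S5.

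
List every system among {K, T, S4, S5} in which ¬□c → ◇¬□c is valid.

K-tableau for the negation ¬(¬□c → ◇¬□c):
1. ¬(¬□c → ◇¬□c), w0
2. ¬□c, w0
3. ¬◇¬□c, w0
4. ¬c, w1
5. □c, w1
Accessibility: w0Rw1
Complete open branch: countermodel on a K-frame, so not valid in K.
T-tableau for the negation ¬(¬□c → ◇¬□c):
1. ¬(¬□c → ◇¬□c), w0
2. ¬□c, w0
3. ¬◇¬□c, w0
4. □c, w0
5. c, w0
6. ¬c, w1
7. □c, w1
8. c, w1
Accessibility: w0Rw0, w0Rw1, w1Rw1
Branch closes: c and ¬c both at w1.
Every branch closes (one shown): valid in T, hence also in S4, S5 (every theorem of T is a theorem of S4 and S5).

T, S4, S5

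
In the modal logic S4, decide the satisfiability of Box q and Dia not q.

Unsatisfiable (every branch closes)

1. Box q and Dia not q, u
2. Box q, u   [and-rule on 1]
3. Dia not q, u   [and-rule on 1]
4. q, u   [Box-rule on 2 via uRu]
5. not q, v   [Dia-rule on 3: fresh world v, uRv]
6. q, v   [Box-rule on 2 via uRv]
Accessibility: uRu, uRv, vRv
Branch closes: q and not q both at v.
Every branch closes; the branch above is one of them.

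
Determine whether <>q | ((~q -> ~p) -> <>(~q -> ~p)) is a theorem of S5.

Tableau for the negation ~(<>q | ((~q -> ~p) -> <>(~q -> ~p))):
1. ~(<>q | ((~q -> ~p) -> <>(~q -> ~p))), w0
2. ~<>q, w0
3. ~((~q -> ~p) -> <>(~q -> ~p)), w0
4. ~q -> ~p, w0
5. ~<>(~q -> ~p), w0
6. ~q, w0
7. ~(~q -> ~p), w0
8. p, w0
9. ~p, w0
Accessibility: w0Rw0
Branch closes: p and ~p both at w0.
Every branch of the negation's tableau closes; the branch above is one of them.

Valid in S5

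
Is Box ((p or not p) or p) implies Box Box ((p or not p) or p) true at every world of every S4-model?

Valid

Tableau for the negation not (Box ((p or not p) or p) implies Box Box ((p or not p) or p)):
1. not (Box ((p or not p) or p) implies Box Box ((p or not p) or p)), 0
2. Box ((p or not p) or p), 0   [neg-implies-rule on 1]
3. not Box Box ((p or not p) or p), 0   [neg-implies-rule on 1]
4. (p or not p) or p, 0   [Box-rule on 2 via 0R0]
5. p or not p, 0   [or-rule on 4 (branches; this branch)]
6. not p, 0   [or-rule on 5 (branches; this branch)]
7. not Box ((p or not p) or p), 1   [neg-Box-rule on 3: fresh world 1, 0R1]
8. (p or not p) or p, 1   [Box-rule on 2 via 0R1]
9. p or not p, 1   [or-rule on 8 (branches; this branch)]
10. not p, 1   [or-rule on 9 (branches; this branch)]
11. not ((p or not p) or p), 2   [neg-Box-rule on 7: fresh world 2, 1R2]
12. not (p or not p), 2   [neg-or-rule on 11]
13. not p, 2   [neg-or-rule on 11]
14. p, 2   [neg-or-rule on 12]
Accessibility: 0R0, 0R1, 0R2, 1R1, 1R2, 2R2
Branch closes: p and not p both at 2.
Every branch of the negation's tableau closes; the branch above is one of them.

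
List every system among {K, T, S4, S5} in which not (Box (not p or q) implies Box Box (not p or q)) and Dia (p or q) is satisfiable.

K, T

S4-tableau for the formula:
1. not (Box (not p or q) implies Box Box (not p or q)) and Dia (p or q), w0
2. not (Box (not p or q) implies Box Box (not p or q)), w0
3. Dia (p or q), w0
4. Box (not p or q), w0
5. not Box Box (not p or q), w0
6. not p or q, w0
7. q, w0
8. p or q, w1
9. not p or q, w1
10. q, w1
11. not Box (not p or q), w2
12. not p or q, w2
13. q, w2
14. not (not p or q), w3
15. p, w3
16. not q, w3
17. not p or q, w3
18. q, w3
Accessibility: w0Rw0, w0Rw1, w0Rw2, w0Rw3, w1Rw1, w2Rw2, w2Rw3, w3Rw3
Branch closes: q and not q both at w3.
Every branch closes (one shown): unsatisfiable in S4, hence also in S5 (every S5-frame is an S4-frame).
T-tableau for the formula:
1. not (Box (not p or q) implies Box Box (not p or q)) and Dia (p or q), w0
2. not (Box (not p or q) implies Box Box (not p or q)), w0
3. Dia (p or q), w0
4. Box (not p or q), w0
5. not Box Box (not p or q), w0
6. not p or q, w0
7. q, w0
8. p or q, w1
9. not p or q, w1
10. q, w1
11. not Box (not p or q), w2
12. not p or q, w2
13. q, w2
14. not (not p or q), w3
15. p, w3
16. not q, w3
Accessibility: w0Rw0, w0Rw1, w0Rw2, w1Rw1, w2Rw2, w2Rw3, w3Rw3
Complete open branch: satisfiable in T, hence also in K (this T-model is also a K-model).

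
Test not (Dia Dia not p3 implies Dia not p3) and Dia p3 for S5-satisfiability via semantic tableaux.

1. not (Dia Dia not p3 implies Dia not p3) and Dia p3, w0
2. not (Dia Dia not p3 implies Dia not p3), w0
3. Dia p3, w0
4. Dia Dia not p3, w0
5. not Dia not p3, w0
6. p3, w0
7. p3, w1
8. Dia not p3, w2
9. p3, w2
10. not p3, w3
11. p3, w3
Accessibility: w0Rw0, w0Rw1, w0Rw2, w0Rw3, w1Rw0, w1Rw1, w1Rw2, w1Rw3, w2Rw0, w2Rw1, w2Rw2, w2Rw3, w3Rw0, w3Rw1, w3Rw2, w3Rw3
Branch closes: p3 and not p3 both at w3.
Every branch closes; the branch above is one of them.

Unsatisfiable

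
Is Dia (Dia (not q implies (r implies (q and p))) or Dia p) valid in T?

Tableau for the negation not Dia (Dia (not q implies (r implies (q and p))) or Dia p):
1. not Dia (Dia (not q implies (r implies (q and p))) or Dia p), 0
2. not (Dia (not q implies (r implies (q and p))) or Dia p), 0   [neg-Dia-rule on 1 via 0R0]
3. not Dia (not q implies (r implies (q and p))), 0   [neg-or-rule on 2]
4. not Dia p, 0   [neg-or-rule on 2]
5. not (not q implies (r implies (q and p))), 0   [neg-Dia-rule on 3 via 0R0]
6. not q, 0   [neg-implies-rule on 5]
7. not (r implies (q and p)), 0   [neg-implies-rule on 5]
8. r, 0   [neg-implies-rule on 7]
9. not (q and p), 0   [neg-implies-rule on 7]
10. not p, 0   [neg-Dia-rule on 4 via 0R0]
Accessibility: 0R0
The negation has an open branch (countermodel exists).

No, not valid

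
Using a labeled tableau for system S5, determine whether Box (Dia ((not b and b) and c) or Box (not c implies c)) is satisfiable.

Satisfiable

1. Box (Dia ((not b and b) and c) or Box (not c implies c)), w0
2. Dia ((not b and b) and c) or Box (not c implies c), w0
3. Box (not c implies c), w0
4. not c implies c, w0
5. c, w0
Accessibility: w0Rw0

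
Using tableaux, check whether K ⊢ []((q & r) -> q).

Yes, valid

Tableau for the negation ~[]((q & r) -> q):
1. ~[]((q & r) -> q), 0
2. ~((q & r) -> q), 1
3. q & r, 1
4. ~q, 1
5. q, 1
6. r, 1
Accessibility: 0R1
Branch closes: q and ~q both at 1.
Every branch of the negation's tableau closes; the branch above is one of them.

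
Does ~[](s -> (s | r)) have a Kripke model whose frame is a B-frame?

Unsatisfiable

1. ~[](s -> (s | r)), u
2. ~(s -> (s | r)), v   [~[]-rule on 1: fresh world v, uRv]
3. s, v   [~->-rule on 2]
4. ~(s | r), v   [~->-rule on 2]
5. ~s, v   [~|-rule on 4]
6. ~r, v   [~|-rule on 4]
Accessibility: uRu, uRv, vRu, vRv
Branch closes: s and ~s both at v.
All branches of the tableau close; one closing branch shown above.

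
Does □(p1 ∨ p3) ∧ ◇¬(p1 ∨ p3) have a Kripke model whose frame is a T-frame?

1. □(p1 ∨ p3) ∧ ◇¬(p1 ∨ p3), 0
2. □(p1 ∨ p3), 0
3. ◇¬(p1 ∨ p3), 0
4. p1 ∨ p3, 0
5. p3, 0
6. ¬(p1 ∨ p3), 1
7. ¬p1, 1
8. ¬p3, 1
9. p1 ∨ p3, 1
10. p3, 1
Accessibility: 0R0, 0R1, 1R1
Branch closes: p3 and ¬p3 both at 1.
All branches of the tableau close; one closing branch shown above.

No, unsatisfiable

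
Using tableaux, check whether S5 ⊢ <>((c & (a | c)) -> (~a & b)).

Invalid (countermodel exists)

Tableau for the negation ~<>((c & (a | c)) -> (~a & b)):
1. ~<>((c & (a | c)) -> (~a & b)), w0
2. ~((c & (a | c)) -> (~a & b)), w0
3. c & (a | c), w0
4. ~(~a & b), w0
5. c, w0
6. a | c, w0
7. ~b, w0
Accessibility: w0Rw0
The negation has an open branch (countermodel exists).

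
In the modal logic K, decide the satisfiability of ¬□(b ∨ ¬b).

Unsatisfiable

1. ¬□(b ∨ ¬b), 0
2. ¬(b ∨ ¬b), 1
3. ¬b, 1
4. b, 1
Accessibility: 0R1
Branch closes: b and ¬b both at 1.
(One branch shown.) All branches close.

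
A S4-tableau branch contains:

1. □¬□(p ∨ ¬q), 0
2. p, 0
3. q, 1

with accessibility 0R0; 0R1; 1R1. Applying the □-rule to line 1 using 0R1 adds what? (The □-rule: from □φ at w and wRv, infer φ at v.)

¬□(p ∨ ¬q), 1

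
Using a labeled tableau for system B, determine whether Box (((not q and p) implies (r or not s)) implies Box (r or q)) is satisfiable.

Satisfiable (open branch found)

1. Box (((not q and p) implies (r or not s)) implies Box (r or q)), w0
2. ((not q and p) implies (r or not s)) implies Box (r or q), w0
3. Box (r or q), w0
4. r or q, w0
5. q, w0
Accessibility: w0Rw0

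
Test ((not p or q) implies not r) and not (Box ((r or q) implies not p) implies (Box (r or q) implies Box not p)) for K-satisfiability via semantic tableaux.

No, unsatisfiable

1. ((not p or q) implies not r) and not (Box ((r or q) implies not p) implies (Box (r or q) implies Box not p)), 0
2. (not p or q) implies not r, 0
3. not (Box ((r or q) implies not p) implies (Box (r or q) implies Box not p)), 0
4. Box ((r or q) implies not p), 0
5. not (Box (r or q) implies Box not p), 0
6. Box (r or q), 0
7. not Box not p, 0
8. not (not p or q), 0
9. p, 0
10. not q, 0
11. p, 1
12. (r or q) implies not p, 1
13. r or q, 1
14. not (r or q), 1
15. not r, 1
16. not q, 1
17. q, 1
Accessibility: 0R1
Branch closes: q and not q both at 1.
Every branch closes; the branch above is one of them.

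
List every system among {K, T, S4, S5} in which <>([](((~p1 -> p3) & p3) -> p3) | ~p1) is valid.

K-tableau for the negation ~<>([](((~p1 -> p3) & p3) -> p3) | ~p1):
1. ~<>([](((~p1 -> p3) & p3) -> p3) | ~p1), 0
Complete open branch: countermodel on a K-frame, so not valid in K.
T-tableau for the negation ~<>([](((~p1 -> p3) & p3) -> p3) | ~p1):
1. ~<>([](((~p1 -> p3) & p3) -> p3) | ~p1), 0
2. ~([](((~p1 -> p3) & p3) -> p3) | ~p1), 0
3. ~[](((~p1 -> p3) & p3) -> p3), 0
4. p1, 0
5. ~(((~p1 -> p3) & p3) -> p3), 1
6. (~p1 -> p3) & p3, 1
7. ~p3, 1
8. ~p1 -> p3, 1
9. p3, 1
Accessibility: 0R0, 0R1, 1R1
Branch closes: p3 and ~p3 both at 1.
Every branch closes (one shown): valid in T, hence also in S4, S5 (every theorem of T is a theorem of S4 and S5).

T, S4, S5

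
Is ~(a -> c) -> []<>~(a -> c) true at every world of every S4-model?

Tableau for the negation ~(~(a -> c) -> []<>~(a -> c)):
1. ~(~(a -> c) -> []<>~(a -> c)), w0
2. ~(a -> c), w0
3. ~[]<>~(a -> c), w0
4. a, w0
5. ~c, w0
6. ~<>~(a -> c), w1
7. a -> c, w1
8. c, w1
Accessibility: w0Rw0, w0Rw1, w1Rw1
The negation has an open branch (countermodel exists).

Not valid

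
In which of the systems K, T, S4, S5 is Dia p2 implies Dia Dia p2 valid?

T, S4, S5

T-tableau for the negation not (Dia p2 implies Dia Dia p2):
1. not (Dia p2 implies Dia Dia p2), w0
2. Dia p2, w0
3. not Dia Dia p2, w0
4. not Dia p2, w0
5. not p2, w0
6. p2, w1
7. not Dia p2, w1
8. not p2, w1
Accessibility: w0Rw0, w0Rw1, w1Rw1
Branch closes: p2 and not p2 both at w1.
Every branch closes (one shown): valid in T, hence also in S4, S5 (every theorem of T is a theorem of S4 and S5).
K-tableau for the negation not (Dia p2 implies Dia Dia p2):
1. not (Dia p2 implies Dia Dia p2), w0
2. Dia p2, w0
3. not Dia Dia p2, w0
4. p2, w1
5. not Dia p2, w1
Accessibility: w0Rw1
Complete open branch: countermodel on a K-frame, so not valid in K.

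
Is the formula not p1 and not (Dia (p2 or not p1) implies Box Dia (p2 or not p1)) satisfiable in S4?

Satisfiable

1. not p1 and not (Dia (p2 or not p1) implies Box Dia (p2 or not p1)), u
2. not p1, u   [and-rule on 1]
3. not (Dia (p2 or not p1) implies Box Dia (p2 or not p1)), u   [and-rule on 1]
4. Dia (p2 or not p1), u   [neg-implies-rule on 3]
5. not Box Dia (p2 or not p1), u   [neg-implies-rule on 3]
6. p2 or not p1, v   [Dia-rule on 4: fresh world v, uRv]
7. not p1, v   [or-rule on 6 (branches; this branch)]
8. not Dia (p2 or not p1), w   [neg-Box-rule on 5: fresh world w, uRw]
9. not (p2 or not p1), w   [neg-Dia-rule on 8 via wRw]
10. not p2, w   [neg-or-rule on 9]
11. p1, w   [neg-or-rule on 9]
Accessibility: uRu, uRv, uRw, vRv, wRw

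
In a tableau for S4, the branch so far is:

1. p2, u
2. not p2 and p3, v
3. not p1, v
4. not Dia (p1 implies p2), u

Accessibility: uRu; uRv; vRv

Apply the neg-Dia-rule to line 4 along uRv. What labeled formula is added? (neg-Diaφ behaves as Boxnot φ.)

neg-Diaφ behaves as Boxnot φ: propagate the negated body to each accessible world.

not (p1 implies p2), v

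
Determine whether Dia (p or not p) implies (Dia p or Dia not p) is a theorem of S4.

Tableau for the negation not (Dia (p or not p) implies (Dia p or Dia not p)):
1. not (Dia (p or not p) implies (Dia p or Dia not p)), w0
2. Dia (p or not p), w0
3. not (Dia p or Dia not p), w0
4. not Dia p, w0
5. not Dia not p, w0
6. not p, w0
7. p, w0
Accessibility: w0Rw0
Branch closes: p and not p both at w0.
Every branch of the negation's tableau closes; the branch above is one of them.

Valid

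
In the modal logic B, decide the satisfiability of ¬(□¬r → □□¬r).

Satisfiable

1. ¬(□¬r → □□¬r), u
2. □¬r, u
3. ¬□□¬r, u
4. ¬r, u
5. ¬□¬r, v
6. ¬r, v
7. r, w
Accessibility: uRu, uRv, vRu, vRv, vRw, wRv, wRw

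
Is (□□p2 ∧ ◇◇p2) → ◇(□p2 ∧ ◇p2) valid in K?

Tableau for the negation ¬((□□p2 ∧ ◇◇p2) → ◇(□p2 ∧ ◇p2)):
1. ¬((□□p2 ∧ ◇◇p2) → ◇(□p2 ∧ ◇p2)), 0
2. □□p2 ∧ ◇◇p2, 0
3. ¬◇(□p2 ∧ ◇p2), 0
4. □□p2, 0
5. ◇◇p2, 0
6. ◇p2, 1
7. ¬(□p2 ∧ ◇p2), 1
8. □p2, 1
9. ¬□p2, 1
10. p2, 2
11. ¬p2, 3
12. p2, 3
Accessibility: 0R1, 1R2, 1R3
Branch closes: p2 and ¬p2 both at 3.
All branches of the negation close; one closing branch shown above.

Valid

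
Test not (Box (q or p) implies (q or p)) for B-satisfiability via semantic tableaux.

1. not (Box (q or p) implies (q or p)), 0
2. Box (q or p), 0
3. not (q or p), 0
4. not q, 0
5. not p, 0
6. q or p, 0
7. p, 0
Accessibility: 0R0
Branch closes: p and not p both at 0.
(One branch shown.) All branches close.

No, unsatisfiable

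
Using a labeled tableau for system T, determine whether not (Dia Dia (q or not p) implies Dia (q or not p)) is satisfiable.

Yes, satisfiable

1. not (Dia Dia (q or not p) implies Dia (q or not p)), w0
2. Dia Dia (q or not p), w0
3. not Dia (q or not p), w0
4. not (q or not p), w0
5. not q, w0
6. p, w0
7. Dia (q or not p), w1
8. not (q or not p), w1
9. not q, w1
10. p, w1
11. q or not p, w2
12. not p, w2
Accessibility: w0Rw0, w0Rw1, w1Rw1, w1Rw2, w2Rw2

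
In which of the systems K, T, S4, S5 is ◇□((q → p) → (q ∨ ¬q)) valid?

T, S4, S5

T-tableau for the negation ¬◇□((q → p) → (q ∨ ¬q)):
1. ¬◇□((q → p) → (q ∨ ¬q)), u
2. ¬□((q → p) → (q ∨ ¬q)), u
3. ¬((q → p) → (q ∨ ¬q)), v
4. q → p, v
5. ¬(q ∨ ¬q), v
6. ¬q, v
7. q, v
Accessibility: uRu, uRv, vRv
Branch closes: q and ¬q both at v.
Every branch closes (one shown): valid in T, hence also in S4, S5 (every theorem of T is a theorem of S4 and S5).
K-tableau for the negation ¬◇□((q → p) → (q ∨ ¬q)):
1. ¬◇□((q → p) → (q ∨ ¬q)), u
Complete open branch: countermodel on a K-frame, so not valid in K.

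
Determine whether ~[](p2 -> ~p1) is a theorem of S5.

Invalid (countermodel exists)

Tableau for the negation [](p2 -> ~p1):
1. [](p2 -> ~p1), u
2. p2 -> ~p1, u
3. ~p1, u
Accessibility: uRu
The negation has an open branch (countermodel exists).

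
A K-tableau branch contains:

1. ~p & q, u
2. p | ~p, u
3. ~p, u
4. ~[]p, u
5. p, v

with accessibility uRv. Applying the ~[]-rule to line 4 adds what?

a fresh world w with uRw, and ~p at w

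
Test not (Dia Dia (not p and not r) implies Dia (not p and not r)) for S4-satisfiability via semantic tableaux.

1. not (Dia Dia (not p and not r) implies Dia (not p and not r)), w0
2. Dia Dia (not p and not r), w0
3. not Dia (not p and not r), w0
4. not (not p and not r), w0
5. r, w0
6. Dia (not p and not r), w1
7. not (not p and not r), w1
8. r, w1
9. not p and not r, w2
10. not p, w2
11. not r, w2
12. not (not p and not r), w2
13. r, w2
Accessibility: w0Rw0, w0Rw1, w0Rw2, w1Rw1, w1Rw2, w2Rw2
Branch closes: r and not r both at w2.
(One branch shown.) All branches close.

No, unsatisfiable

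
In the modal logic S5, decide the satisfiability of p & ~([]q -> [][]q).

Unsatisfiable (every branch closes)

1. p & ~([]q -> [][]q), w0
2. p, w0
3. ~([]q -> [][]q), w0
4. []q, w0
5. ~[][]q, w0
6. q, w0
7. ~[]q, w1
8. q, w1
9. ~q, w2
10. q, w2
Accessibility: w0Rw0, w0Rw1, w0Rw2, w1Rw0, w1Rw1, w1Rw2, w2Rw0, w2Rw1, w2Rw2
Branch closes: q and ~q both at w2.
(One branch shown.) All branches close.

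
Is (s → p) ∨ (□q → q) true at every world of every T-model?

Valid in T

Tableau for the negation ¬((s → p) ∨ (□q → q)):
1. ¬((s → p) ∨ (□q → q)), u
2. ¬(s → p), u   [¬∨-rule on 1]
3. ¬(□q → q), u   [¬∨-rule on 1]
4. s, u   [¬→-rule on 2]
5. ¬p, u   [¬→-rule on 2]
6. □q, u   [¬→-rule on 3]
7. ¬q, u   [¬→-rule on 3]
8. q, u   [□-rule on 6 via uRu]
Accessibility: uRu
Branch closes: q and ¬q both at u.
Every branch of the negation's tableau closes; the branch above is one of them.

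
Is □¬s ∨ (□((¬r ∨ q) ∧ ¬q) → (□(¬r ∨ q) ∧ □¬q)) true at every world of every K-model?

Yes, valid

Tableau for the negation ¬(□¬s ∨ (□((¬r ∨ q) ∧ ¬q) → (□(¬r ∨ q) ∧ □¬q))):
1. ¬(□¬s ∨ (□((¬r ∨ q) ∧ ¬q) → (□(¬r ∨ q) ∧ □¬q))), u
2. ¬□¬s, u
3. ¬(□((¬r ∨ q) ∧ ¬q) → (□(¬r ∨ q) ∧ □¬q)), u
4. □((¬r ∨ q) ∧ ¬q), u
5. ¬(□(¬r ∨ q) ∧ □¬q), u
6. ¬□(¬r ∨ q), u
7. s, v
8. (¬r ∨ q) ∧ ¬q, v
9. ¬r ∨ q, v
10. ¬q, v
11. ¬r, v
12. ¬(¬r ∨ q), w
13. r, w
14. ¬q, w
15. (¬r ∨ q) ∧ ¬q, w
16. ¬r ∨ q, w
17. q, w
Accessibility: uRv, uRw
Branch closes: q and ¬q both at w.
All branches of the negation close; one closing branch shown above.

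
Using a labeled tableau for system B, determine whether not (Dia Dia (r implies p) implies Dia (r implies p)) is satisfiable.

Yes, satisfiable

1. not (Dia Dia (r implies p) implies Dia (r implies p)), u
2. Dia Dia (r implies p), u
3. not Dia (r implies p), u
4. not (r implies p), u
5. r, u
6. not p, u
7. Dia (r implies p), v
8. not (r implies p), v
9. r, v
10. not p, v
11. r implies p, w
12. p, w
Accessibility: uRu, uRv, vRu, vRv, vRw, wRv, wRw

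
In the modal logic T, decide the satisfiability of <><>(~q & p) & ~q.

Yes, satisfiable

1. <><>(~q & p) & ~q, u
2. <><>(~q & p), u
3. ~q, u
4. <>(~q & p), v
5. ~q & p, w
6. ~q, w
7. p, w
Accessibility: uRu, uRv, vRv, vRw, wRw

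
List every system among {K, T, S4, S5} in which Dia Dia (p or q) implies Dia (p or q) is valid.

S4-tableau for the negation not (Dia Dia (p or q) implies Dia (p or q)):
1. not (Dia Dia (p or q) implies Dia (p or q)), w0
2. Dia Dia (p or q), w0
3. not Dia (p or q), w0
4. not (p or q), w0
5. not p, w0
6. not q, w0
7. Dia (p or q), w1
8. not (p or q), w1
9. not p, w1
10. not q, w1
11. p or q, w2
12. not (p or q), w2
13. not p, w2
14. not q, w2
15. q, w2
Accessibility: w0Rw0, w0Rw1, w0Rw2, w1Rw1, w1Rw2, w2Rw2
Branch closes: q and not q both at w2.
Every branch closes (one shown): valid in S4, hence also in S5 (every theorem of S4 is a theorem of S5).
T-tableau for the negation not (Dia Dia (p or q) implies Dia (p or q)):
1. not (Dia Dia (p or q) implies Dia (p or q)), w0
2. Dia Dia (p or q), w0
3. not Dia (p or q), w0
4. not (p or q), w0
5. not p, w0
6. not q, w0
7. Dia (p or q), w1
8. not (p or q), w1
9. not p, w1
10. not q, w1
11. p or q, w2
12. q, w2
Accessibility: w0Rw0, w0Rw1, w1Rw1, w1Rw2, w2Rw2
Complete open branch: countermodel on a T-frame, so not valid in T, nor in K (the same frame is also a K-frame).

S4, S5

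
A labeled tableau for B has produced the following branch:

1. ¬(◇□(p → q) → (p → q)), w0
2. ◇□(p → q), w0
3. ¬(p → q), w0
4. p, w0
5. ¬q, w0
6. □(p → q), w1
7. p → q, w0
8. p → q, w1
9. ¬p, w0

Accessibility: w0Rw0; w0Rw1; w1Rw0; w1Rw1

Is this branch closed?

Closed

Both p and ¬p appear at w0.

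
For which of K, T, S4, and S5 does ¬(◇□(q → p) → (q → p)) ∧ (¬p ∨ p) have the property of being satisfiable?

S5-tableau for the formula:
1. ¬(◇□(q → p) → (q → p)) ∧ (¬p ∨ p), 0
2. ¬(◇□(q → p) → (q → p)), 0
3. ¬p ∨ p, 0
4. ◇□(q → p), 0
5. ¬(q → p), 0
6. q, 0
7. ¬p, 0
8. □(q → p), 1
9. q → p, 0
10. q → p, 1
11. p, 0
Accessibility: 0R0, 0R1, 1R0, 1R1
Branch closes: p and ¬p both at 0.
Every branch closes (one shown): unsatisfiable in S5.
S4-tableau for the formula:
1. ¬(◇□(q → p) → (q → p)) ∧ (¬p ∨ p), 0
2. ¬(◇□(q → p) → (q → p)), 0
3. ¬p ∨ p, 0
4. ◇□(q → p), 0
5. ¬(q → p), 0
6. q, 0
7. ¬p, 0
8. □(q → p), 1
9. q → p, 1
10. p, 1
Accessibility: 0R0, 0R1, 1R1
Complete open branch: satisfiable in S4, hence also in K, T (this S4-model is also a K-model and a T-model).

K, T, S4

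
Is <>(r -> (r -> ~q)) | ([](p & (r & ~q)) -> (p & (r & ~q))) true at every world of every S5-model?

Tableau for the negation ~(<>(r -> (r -> ~q)) | ([](p & (r & ~q)) -> (p & (r & ~q)))):
1. ~(<>(r -> (r -> ~q)) | ([](p & (r & ~q)) -> (p & (r & ~q)))), 0
2. ~<>(r -> (r -> ~q)), 0
3. ~([](p & (r & ~q)) -> (p & (r & ~q))), 0
4. [](p & (r & ~q)), 0
5. ~(p & (r & ~q)), 0
6. ~(r -> (r -> ~q)), 0
7. r, 0
8. ~(r -> ~q), 0
9. q, 0
10. p & (r & ~q), 0
11. p, 0
12. r & ~q, 0
13. ~q, 0
Accessibility: 0R0
Branch closes: q and ~q both at 0.
All branches of the negation close; one closing branch shown above.

Valid in S5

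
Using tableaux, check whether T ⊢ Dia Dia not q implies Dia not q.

Tableau for the negation not (Dia Dia not q implies Dia not q):
1. not (Dia Dia not q implies Dia not q), w0
2. Dia Dia not q, w0
3. not Dia not q, w0
4. q, w0
5. Dia not q, w1
6. q, w1
7. not q, w2
Accessibility: w0Rw0, w0Rw1, w1Rw1, w1Rw2, w2Rw2
The negation has an open branch (countermodel exists).

Invalid (countermodel exists)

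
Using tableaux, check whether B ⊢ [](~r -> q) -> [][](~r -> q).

Tableau for the negation ~([](~r -> q) -> [][](~r -> q)):
1. ~([](~r -> q) -> [][](~r -> q)), u
2. [](~r -> q), u
3. ~[][](~r -> q), u
4. ~r -> q, u
5. q, u
6. ~[](~r -> q), v
7. ~r -> q, v
8. q, v
9. ~(~r -> q), w
10. ~r, w
11. ~q, w
Accessibility: uRu, uRv, vRu, vRv, vRw, wRv, wRw
The negation has an open branch (countermodel exists).

Invalid (countermodel exists)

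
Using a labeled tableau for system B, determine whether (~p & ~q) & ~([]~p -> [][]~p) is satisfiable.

Yes, satisfiable

1. (~p & ~q) & ~([]~p -> [][]~p), 0
2. ~p & ~q, 0
3. ~([]~p -> [][]~p), 0
4. ~p, 0
5. ~q, 0
6. []~p, 0
7. ~[][]~p, 0
8. ~[]~p, 1
9. ~p, 1
10. p, 2
Accessibility: 0R0, 0R1, 1R0, 1R1, 1R2, 2R1, 2R2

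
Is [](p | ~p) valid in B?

Tableau for the negation ~[](p | ~p):
1. ~[](p | ~p), 0
2. ~(p | ~p), 1   [~[]-rule on 1: fresh world 1, 0R1]
3. ~p, 1   [~|-rule on 2]
4. p, 1   [~|-rule on 2]
Accessibility: 0R0, 0R1, 1R0, 1R1
Branch closes: p and ~p both at 1.
Every branch of the negation's tableau closes; the branch above is one of them.

Valid in B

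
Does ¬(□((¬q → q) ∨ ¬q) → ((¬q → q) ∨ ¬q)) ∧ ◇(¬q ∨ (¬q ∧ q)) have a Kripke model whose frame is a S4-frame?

1. ¬(□((¬q → q) ∨ ¬q) → ((¬q → q) ∨ ¬q)) ∧ ◇(¬q ∨ (¬q ∧ q)), w0
2. ¬(□((¬q → q) ∨ ¬q) → ((¬q → q) ∨ ¬q)), w0   [∧-rule on 1]
3. ◇(¬q ∨ (¬q ∧ q)), w0   [∧-rule on 1]
4. □((¬q → q) ∨ ¬q), w0   [¬→-rule on 2]
5. ¬((¬q → q) ∨ ¬q), w0   [¬→-rule on 2]
6. ¬(¬q → q), w0   [¬∨-rule on 5]
7. q, w0   [¬∨-rule on 5]
8. ¬q, w0   [¬→-rule on 6]
Accessibility: w0Rw0
Branch closes: q and ¬q both at w0.
Every branch closes; the branch above is one of them.

Unsatisfiable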